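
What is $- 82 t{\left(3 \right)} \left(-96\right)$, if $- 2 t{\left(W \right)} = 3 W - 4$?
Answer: $-19680$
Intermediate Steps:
$t{\left(W \right)} = 2 - \frac{3 W}{2}$ ($t{\left(W \right)} = - \frac{3 W - 4}{2} = - \frac{-4 + 3 W}{2} = 2 - \frac{3 W}{2}$)
$- 82 t{\left(3 \right)} \left(-96\right) = - 82 \left(2 - \frac{9}{2}\right) \left(-96\right) = \left(-82\right) \left(- \frac{5}{2}\right) \left(-96\right) = 205 \left(-96\right) = -19680$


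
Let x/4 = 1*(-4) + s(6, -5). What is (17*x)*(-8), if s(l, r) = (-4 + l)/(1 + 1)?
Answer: 1632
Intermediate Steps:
s(l, r) = -2 + l/2 (s(l, r) = (-4 + l)/2 = (-4 + l)*(1/2) = -2 + l/2)
x = -12 (x = 4*(1*(-4) + (-2 + (1/2)*6)) = 4*(-4 + (-2 + 3)) = 4*(-4 + 1) = 4*(-3) = -12)
(17*x)*(-8) = (17*(-12))*(-8) = -204*(-8) = 1632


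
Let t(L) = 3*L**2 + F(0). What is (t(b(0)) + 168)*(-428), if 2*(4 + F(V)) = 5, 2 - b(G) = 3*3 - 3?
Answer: -91806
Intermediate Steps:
b(G) = -4 (b(G) = 2 - (3*3 - 3) = 2 - (9 - 3) = 2 - 1*6 = 2 - 6 = -4)
F(V) = -3/2 (F(V) = -4 + (1/2)*5 = -4 + 5/2 = -3/2)
t(L) = -3/2 + 3*L**2 (t(L) = 3*L**2 - 3/2 = -3/2 + 3*L**2)
(t(b(0)) + 168)*(-428) = ((-3/2 + 3*(-4)**2) + 168)*(-428) = ((-3/2 + 3*16) + 168)*(-428) = ((-3/2 + 48) + 168)*(-428) = (93/2 + 168)*(-428) = (429/2)*(-428) = -91806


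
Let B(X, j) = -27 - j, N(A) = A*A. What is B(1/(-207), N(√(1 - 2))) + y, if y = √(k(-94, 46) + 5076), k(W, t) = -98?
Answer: -26 + √4978 ≈ 44.555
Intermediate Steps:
N(A) = A²
y = √4978 (y = √(-98 + 5076) = √4978 ≈ 70.555)
B(1/(-207), N(√(1 - 2))) + y = (-27 - (√(1 - 2))²) + √4978 = (-27 - (√(-1))²) + √4978 = (-27 - I²) + √4978 = (-27 - 1*(-1)) + √4978 = (-27 + 1) + √4978 = -26 + √4978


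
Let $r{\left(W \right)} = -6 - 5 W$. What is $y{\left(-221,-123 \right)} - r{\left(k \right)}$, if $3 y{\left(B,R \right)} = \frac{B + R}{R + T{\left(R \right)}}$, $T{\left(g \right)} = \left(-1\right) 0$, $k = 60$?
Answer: $\frac{113258}{369} \approx 306.93$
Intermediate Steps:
$T{\left(g \right)} = 0$
$y{\left(B,R \right)} = \frac{B + R}{3 R}$ ($y{\left(B,R \right)} = \frac{\left(B + R\right) \frac{1}{R + 0}}{3} = \frac{\left(B + R\right) \frac{1}{R}}{3} = \frac{\frac{1}{R} \left(B + R\right)}{3} = \frac{B + R}{3 R}$)
$y{\left(-221,-123 \right)} - r{\left(k \right)} = \frac{-221 - 123}{3 \left(-123\right)} - \left(-6 - 300\right) = \frac{1}{3} \left(- \frac{1}{123}\right) \left(-344\right) - \left(-6 - 300\right) = \frac{344}{369} - -306 = \frac{344}{369} + 306 = \frac{113258}{369}$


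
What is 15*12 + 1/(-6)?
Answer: 1079/6 ≈ 179.83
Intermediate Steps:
15*12 + 1/(-6) = 180 - ⅙ = 1079/6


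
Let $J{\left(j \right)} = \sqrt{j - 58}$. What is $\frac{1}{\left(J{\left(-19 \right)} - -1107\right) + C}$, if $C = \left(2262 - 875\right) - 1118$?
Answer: $\frac{1376}{1893453} - \frac{i \sqrt{77}}{1893453} \approx 0.00072671 - 4.6344 \cdot 10^{-6} i$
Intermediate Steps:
$J{\left(j \right)} = \sqrt{-58 + j}$
$C = 269$ ($C = 1387 - 1118 = 269$)
$\frac{1}{\left(J{\left(-19 \right)} - -1107\right) + C} = \frac{1}{\left(\sqrt{-58 - 19} - -1107\right) + 269} = \frac{1}{\left(\sqrt{-77} + 1107\right) + 269} = \frac{1}{\left(i \sqrt{77} + 1107\right) + 269} = \frac{1}{\left(1107 + i \sqrt{77}\right) + 269} = \frac{1}{1376 + i \sqrt{77}}$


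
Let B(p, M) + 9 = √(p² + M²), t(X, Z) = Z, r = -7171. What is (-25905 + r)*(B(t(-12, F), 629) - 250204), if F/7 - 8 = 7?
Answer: 8276045188 - 33076*√406666 ≈ 8.2550e+9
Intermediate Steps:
F = 105 (F = 56 + 7*7 = 56 + 49 = 105)
B(p, M) = -9 + √(M² + p²) (B(p, M) = -9 + √(p² + M²) = -9 + √(M² + p²))
(-25905 + r)*(B(t(-12, F), 629) - 250204) = (-25905 - 7171)*((-9 + √(629² + 105²)) - 250204) = -33076*((-9 + √(395641 + 11025)) - 250204) = -33076*((-9 + √406666) - 250204) = -33076*(-250213 + √406666) = 8276045188 - 33076*√406666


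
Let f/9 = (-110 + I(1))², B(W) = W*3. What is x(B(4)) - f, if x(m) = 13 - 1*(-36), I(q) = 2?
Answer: -104927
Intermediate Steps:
B(W) = 3*W
x(m) = 49 (x(m) = 13 + 36 = 49)
f = 104976 (f = 9*(-110 + 2)² = 9*(-108)² = 9*11664 = 104976)
x(B(4)) - f = 49 - 1*104976 = 49 - 104976 = -104927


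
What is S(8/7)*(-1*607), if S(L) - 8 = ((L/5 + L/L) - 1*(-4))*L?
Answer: -2078368/245 ≈ -8483.1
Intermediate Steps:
S(L) = 8 + L*(5 + L/5) (S(L) = 8 + ((L/5 + L/L) - 1*(-4))*L = 8 + ((L*(1/5) + 1) + 4)*L = 8 + ((L/5 + 1) + 4)*L = 8 + ((1 + L/5) + 4)*L = 8 + (5 + L/5)*L = 8 + L*(5 + L/5))
S(8/7)*(-1*607) = (8 + 5*(8/7) + (8/7)**2/5)*(-1*607) = (8 + 5*(8*(1/7)) + (8*(1/7))**2/5)*(-607) = (8 + 5*(8/7) + (8/7)**2/5)*(-607) = (8 + 40/7 + (1/5)*(64/49))*(-607) = (8 + 40/7 + 64/245)*(-607) = (3424/245)*(-607) = -2078368/245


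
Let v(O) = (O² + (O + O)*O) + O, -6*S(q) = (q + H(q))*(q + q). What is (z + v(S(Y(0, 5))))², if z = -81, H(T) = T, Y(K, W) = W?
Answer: 4870849/9 ≈ 5.4121e+5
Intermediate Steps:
S(q) = -2*q²/3 (S(q) = -(q + q)*(q + q)/6 = -2*q*2*q/6 = -2*q²/3)
v(O) = O + 3*O² (v(O) = (O² + (2*O)*O) + O = (O² + 2*O²) + O = 3*O² + O = O + 3*O²)
(z + v(S(Y(0, 5))))² = (-81 + (-⅔*5²)*(1 + 3*(-⅔*5²)))² = (-81 + (-⅔*25)*(1 + 3*(-⅔*25)))² = (-81 - 50*(1 + 3*(-50/3))/3)² = (-81 - 50*(1 - 50)/3)² = (-81 - 50/3*(-49))² = (-81 + 2450/3)² = (2207/3)² = 4870849/9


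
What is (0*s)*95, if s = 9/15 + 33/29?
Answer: 0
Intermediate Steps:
s = 252/145 (s = 9*(1/15) + 33*(1/29) = 3/5 + 33/29 = 252/145 ≈ 1.7379)
(0*s)*95 = (0*(252/145))*95 = 0*95 = 0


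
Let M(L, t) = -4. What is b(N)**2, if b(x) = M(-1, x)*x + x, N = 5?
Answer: 225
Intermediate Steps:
b(x) = -3*x (b(x) = -4*x + x = -3*x)
b(N)**2 = (-3*5)**2 = (-15)**2 = 225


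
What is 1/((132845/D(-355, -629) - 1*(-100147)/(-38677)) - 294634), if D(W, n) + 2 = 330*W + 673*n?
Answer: -20903719513/6159005759388250 ≈ -3.3940e-6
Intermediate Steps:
D(W, n) = -2 + 330*W + 673*n (D(W, n) = -2 + (330*W + 673*n) = -2 + 330*W + 673*n)
1/((132845/D(-355, -629) - 1*(-100147)/(-38677)) - 294634) = 1/((132845/(-2 + 330*(-355) + 673*(-629)) - 1*(-100147)/(-38677)) - 294634) = 1/((132845/(-2 - 117150 - 423317) + 100147*(-1/38677)) - 294634) = 1/((132845/(-540469) - 100147/38677) - 294634) = 1/((132845*(-1/540469) - 100147/38677) - 294634) = 1/((-132845/540469 - 100147/38677) - 294634) = 1/(-59264395008/20903719513 - 294634) = 1/(-6159005759388250/20903719513) = -20903719513/6159005759388250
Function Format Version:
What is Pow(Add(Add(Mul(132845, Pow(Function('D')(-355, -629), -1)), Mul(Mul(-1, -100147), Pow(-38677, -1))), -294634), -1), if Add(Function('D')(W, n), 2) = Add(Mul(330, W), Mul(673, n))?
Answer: Rational(-20903719513, 6159005759388250) ≈ -3.3940e-6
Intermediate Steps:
Function('D')(W, n) = Add(-2, Mul(330, W), Mul(673, n)) (Function('D')(W, n) = Add(-2, Add(Mul(330, W), Mul(673, n))) = Add(-2, Mul(330, W), Mul(673, n)))
Pow(Add(Add(Mul(132845, Pow(Function('D')(-355, -629), -1)), Mul(Mul(-1, -100147), Pow(-38677, -1))), -294634), -1) = Pow(Add(Add(Mul(132845, Pow(Add(-2, Mul(330, -355), Mul(673, -629)), -1)), Mul(Mul(-1, -100147), Pow(-38677, -1))), -294634), -1) = Pow(Add(Add(Mul(132845, Pow(Add(-2, -117150, -423317), -1)), Mul(100147, Rational(-1, 38677))), -294634), -1) = Pow(Add(Add(Mul(132845, Pow(-540469, -1)), Rational(-100147, 38677)), -294634), -1) = Pow(Add(Add(Mul(132845, Rational(-1, 540469)), Rational(-100147, 38677)), -294634), -1) = Pow(Add(Add(Rational(-132845, 540469), Rational(-100147, 38677)), -294634), -1) = Pow(Add(Rational(-59264395008, 20903719513), -294634), -1) = Pow(Rational(-6159005759388250, 20903719513), -1) = Rational(-20903719513, 6159005759388250)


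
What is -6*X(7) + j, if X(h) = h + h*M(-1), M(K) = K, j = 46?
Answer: 46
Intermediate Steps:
X(h) = 0 (X(h) = h + h*(-1) = h - h = 0)
-6*X(7) + j = -6*0 + 46 = 0 + 46 = 46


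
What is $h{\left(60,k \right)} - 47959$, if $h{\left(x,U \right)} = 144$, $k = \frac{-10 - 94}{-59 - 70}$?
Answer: $-47815$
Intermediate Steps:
$k = \frac{104}{129}$ ($k = - \frac{104}{-129} = \left(-104\right) \left(- \frac{1}{129}\right) = \frac{104}{129} \approx 0.8062$)
$h{\left(60,k \right)} - 47959 = 144 - 47959 = -47815$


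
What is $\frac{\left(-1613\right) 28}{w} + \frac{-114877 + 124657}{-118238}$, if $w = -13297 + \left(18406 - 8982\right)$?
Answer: $\frac{2651111546}{228967887} \approx 11.579$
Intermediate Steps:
$w = -3873$ ($w = -13297 + \left(18406 - 8982\right) = -13297 + 9424 = -3873$)
$\frac{\left(-1613\right) 28}{w} + \frac{-114877 + 124657}{-118238} = \frac{\left(-1613\right) 28}{-3873} + \frac{-114877 + 124657}{-118238} = \left(-45164\right) \left(- \frac{1}{3873}\right) + 9780 \left(- \frac{1}{118238}\right) = \frac{45164}{3873} - \frac{4890}{59119} = \frac{2651111546}{228967887}$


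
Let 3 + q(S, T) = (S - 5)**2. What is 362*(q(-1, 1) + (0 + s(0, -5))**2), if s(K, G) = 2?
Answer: 13394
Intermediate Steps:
q(S, T) = -3 + (-5 + S)**2 (q(S, T) = -3 + (S - 5)**2 = -3 + (-5 + S)**2)
362*(q(-1, 1) + (0 + s(0, -5))**2) = 362*((-3 + (-5 - 1)**2) + (0 + 2)**2) = 362*((-3 + (-6)**2) + 2**2) = 362*((-3 + 36) + 4) = 362*(33 + 4) = 362*37 = 13394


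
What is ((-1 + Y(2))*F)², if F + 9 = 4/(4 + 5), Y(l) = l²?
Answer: 5929/9 ≈ 658.78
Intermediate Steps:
F = -77/9 (F = -9 + 4/(4 + 5) = -9 + 4/9 = -77/9 ≈ -8.5556)
((-1 + Y(2))*F)² = ((-1 + 2²)*(-77/9))² = ((-1 + 4)*(-77/9))² = (3*(-77/9))² = (-77/3)² = 5929/9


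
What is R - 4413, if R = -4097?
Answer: -8510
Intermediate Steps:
R - 4413 = -4097 - 4413 = -8510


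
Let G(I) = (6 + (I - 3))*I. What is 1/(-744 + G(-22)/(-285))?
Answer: -15/11182 ≈ -0.0013414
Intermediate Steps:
G(I) = I*(3 + I) (G(I) = (6 + (-3 + I))*I = (3 + I)*I = I*(3 + I))
1/(-744 + G(-22)/(-285)) = 1/(-744 - 22*(3 - 22)/(-285)) = 1/(-744 - 22*(-19)*(-1/285)) = 1/(-744 + 418*(-1/285)) = 1/(-744 - 22/15) = 1/(-11182/15) = -15/11182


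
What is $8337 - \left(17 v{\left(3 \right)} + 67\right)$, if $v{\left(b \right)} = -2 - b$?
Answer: $8355$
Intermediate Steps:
$8337 - \left(17 v{\left(3 \right)} + 67\right) = 8337 - \left(17 \left(-2 - 3\right) + 67\right) = 8337 - \left(17 \left(-5\right) + 67\right) = 8337 - \left(-85 + 67\right) = 8337 - -18 = 8337 + 18 = 8355$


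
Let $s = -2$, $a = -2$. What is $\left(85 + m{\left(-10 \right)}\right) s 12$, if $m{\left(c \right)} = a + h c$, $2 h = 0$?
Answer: $-1992$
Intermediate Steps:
$h = 0$ ($h = \frac{1}{2} \cdot 0 = 0$)
$m{\left(c \right)} = -2$ ($m{\left(c \right)} = -2 + 0 c = -2 + 0 = -2$)
$\left(85 + m{\left(-10 \right)}\right) s 12 = \left(85 - 2\right) \left(\left(-2\right) 12\right) = 83 \left(-24\right) = -1992$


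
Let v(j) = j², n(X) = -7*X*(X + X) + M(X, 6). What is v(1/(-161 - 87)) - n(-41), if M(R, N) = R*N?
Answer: 1462565121/61504 ≈ 23780.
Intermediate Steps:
M(R, N) = N*R
n(X) = -14*X² + 6*X (n(X) = -7*X*(X + X) + 6*X = -7*X*2*X + 6*X = -14*X² + 6*X)
v(1/(-161 - 87)) - n(-41) = (1/(-161 - 87))² - 2*(-41)*(3 - 7*(-41)) = (1/(-248))² - 2*(-41)*(3 + 287) = (-1/248)² - 2*(-41)*290 = 1/61504 - 1*(-23780) = 1/61504 + 23780 = 1462565121/61504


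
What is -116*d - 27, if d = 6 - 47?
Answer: 4729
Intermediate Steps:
d = -41
-116*d - 27 = -116*(-41) - 27 = 4756 - 27 = 4729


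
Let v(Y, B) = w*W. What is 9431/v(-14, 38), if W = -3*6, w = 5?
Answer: -9431/90 ≈ -104.79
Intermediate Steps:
W = -18
v(Y, B) = -90 (v(Y, B) = 5*(-18) = -90)
9431/v(-14, 38) = 9431/(-90) = 9431*(-1/90) = -9431/90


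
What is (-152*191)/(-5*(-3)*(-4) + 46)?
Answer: 14516/7 ≈ 2073.7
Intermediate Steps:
(-152*191)/(-5*(-3)*(-4) + 46) = -29032/(15*(-4) + 46) = -29032/(-60 + 46) = -29032/(-14) = -29032*(-1/14) = 14516/7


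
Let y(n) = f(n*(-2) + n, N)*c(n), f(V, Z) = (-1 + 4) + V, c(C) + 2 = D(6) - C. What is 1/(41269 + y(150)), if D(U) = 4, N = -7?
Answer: 1/63025 ≈ 1.5867e-5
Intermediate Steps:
c(C) = 2 - C (c(C) = -2 + (4 - C) = 2 - C)
f(V, Z) = 3 + V
y(n) = (2 - n)*(3 - n) (y(n) = (3 + (n*(-2) + n))*(2 - n) = (3 + (-2*n + n))*(2 - n) = (3 - n)*(2 - n) = (2 - n)*(3 - n))
1/(41269 + y(150)) = 1/(41269 + (-3 + 150)*(-2 + 150)) = 1/(41269 + 147*148) = 1/(41269 + 21756) = 1/63025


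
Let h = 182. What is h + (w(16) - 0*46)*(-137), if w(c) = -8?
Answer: 1278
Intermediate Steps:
h + (w(16) - 0*46)*(-137) = 182 + (-8 - 0*46)*(-137) = 182 + (-8 - 1*0)*(-137) = 182 + (-8 + 0)*(-137) = 182 - 8*(-137) = 182 + 1096 = 1278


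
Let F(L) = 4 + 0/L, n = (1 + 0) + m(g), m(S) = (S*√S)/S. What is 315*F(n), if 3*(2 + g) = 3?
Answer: 1260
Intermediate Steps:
g = -1 (g = -2 + (⅓)*3 = -2 + 1 = -1)
m(S) = √S (m(S) = S^(3/2)/S = √S)
n = 1 + I (n = (1 + 0) + √(-1) = 1 + I ≈ 1.0 + 1.0*I)
F(L) = 4 (F(L) = 4 + 0 = 4)
315*F(n) = 315*4 = 1260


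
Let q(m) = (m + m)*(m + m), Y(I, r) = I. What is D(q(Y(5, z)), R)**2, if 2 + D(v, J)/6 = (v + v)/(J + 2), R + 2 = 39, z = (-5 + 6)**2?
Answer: 59536/169 ≈ 352.28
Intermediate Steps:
z = 1 (z = 1**2 = 1)
q(m) = 4*m**2 (q(m) = (2*m)*(2*m) = 4*m**2)
R = 37 (R = -2 + 39 = 37)
D(v, J) = -12 + 12*v/(2 + J) (D(v, J) = -12 + 6*((v + v)/(J + 2)) = -12 + 6*((2*v)/(2 + J)) = -12 + 6*(2*v/(2 + J)) = -12 + 12*v/(2 + J))
D(q(Y(5, z)), R)**2 = (12*(-2 + 4*5**2 - 1*37)/(2 + 37))**2 = (12*(-2 + 4*25 - 37)/39)**2 = (12*(1/39)*(-2 + 100 - 37))**2 = (12*(1/39)*61)**2 = (244/13)**2 = 59536/169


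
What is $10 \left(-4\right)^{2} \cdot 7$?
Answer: $1120$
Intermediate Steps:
$10 \left(-4\right)^{2} \cdot 7 = 10 \cdot 16 \cdot 7 = 160 \cdot 7 = 1120$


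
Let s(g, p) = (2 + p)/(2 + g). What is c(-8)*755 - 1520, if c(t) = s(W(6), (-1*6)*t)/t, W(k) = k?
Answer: -67515/32 ≈ -2109.8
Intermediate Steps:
s(g, p) = (2 + p)/(2 + g)
c(t) = (¼ - 3*t/4)/t (c(t) = ((2 + (-1*6)*t)/(2 + 6))/t = ((2 - 6*t)/8)/t = (¼ - 3*t/4)/t)
c(-8)*755 - 1520 = ((¼)*(1 - 3*(-8))/(-8))*755 - 1520 = ((¼)*(-⅛)*(1 + 24))*755 - 1520 = ((¼)*(-⅛)*25)*755 - 1520 = -25/32*755 - 1520 = -18875/32 - 1520 = -67515/32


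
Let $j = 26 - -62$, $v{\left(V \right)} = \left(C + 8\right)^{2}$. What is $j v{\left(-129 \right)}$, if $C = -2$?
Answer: $3168$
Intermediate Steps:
$v{\left(V \right)} = 36$ ($v{\left(V \right)} = \left(-2 + 8\right)^{2} = 6^{2} = 36$)
$j = 88$ ($j = 26 + 62 = 88$)
$j v{\left(-129 \right)} = 88 \cdot 36 = 3168$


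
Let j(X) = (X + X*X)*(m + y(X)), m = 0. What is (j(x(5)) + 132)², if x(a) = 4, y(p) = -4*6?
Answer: 121104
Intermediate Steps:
y(p) = -24
j(X) = -24*X - 24*X² (j(X) = (X + X*X)*(0 - 24) = (X + X²)*(-24) = -24*X - 24*X²)
(j(x(5)) + 132)² = (24*4*(-1 - 1*4) + 132)² = (24*4*(-1 - 4) + 132)² = (24*4*(-5) + 132)² = (-480 + 132)² = (-348)² = 121104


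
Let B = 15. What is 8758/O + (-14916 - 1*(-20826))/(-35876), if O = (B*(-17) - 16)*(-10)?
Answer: 74546477/24305990 ≈ 3.0670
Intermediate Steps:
O = 2710 (O = (15*(-17) - 16)*(-10) = (-255 - 16)*(-10) = -271*(-10) = 2710)
8758/O + (-14916 - 1*(-20826))/(-35876) = 8758/2710 + (-14916 - 1*(-20826))/(-35876) = 8758*(1/2710) + (-14916 + 20826)*(-1/35876) = 4379/1355 + 5910*(-1/35876) = 4379/1355 - 2955/17938 = 74546477/24305990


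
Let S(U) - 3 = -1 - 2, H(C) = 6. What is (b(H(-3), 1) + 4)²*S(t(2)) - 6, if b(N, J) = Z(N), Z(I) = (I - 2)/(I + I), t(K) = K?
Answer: -6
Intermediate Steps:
S(U) = 0 (S(U) = 3 + (-1 - 2) = 3 - 3 = 0)
Z(I) = (-2 + I)/(2*I) (Z(I) = (-2 + I)/((2*I)) = (-2 + I)*(1/(2*I)) = (-2 + I)/(2*I))
b(N, J) = (-2 + N)/(2*N)
(b(H(-3), 1) + 4)²*S(t(2)) - 6 = ((½)*(-2 + 6)/6 + 4)²*0 - 6 = ((½)*(⅙)*4 + 4)²*0 - 6 = (⅓ + 4)²*0 - 6 = (13/3)²*0 - 6 = (169/9)*0 - 6 = 0 - 6 = -6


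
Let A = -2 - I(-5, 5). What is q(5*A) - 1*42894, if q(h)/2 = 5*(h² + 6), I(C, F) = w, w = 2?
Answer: -38834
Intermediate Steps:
I(C, F) = 2
A = -4 (A = -2 - 1*2 = -2 - 2 = -4)
q(h) = 60 + 10*h² (q(h) = 2*(5*(h² + 6)) = 2*(5*(6 + h²)) = 2*(30 + 5*h²) = 60 + 10*h²)
q(5*A) - 1*42894 = (60 + 10*(5*(-4))²) - 1*42894 = (60 + 10*(-20)²) - 42894 = (60 + 10*400) - 42894 = (60 + 4000) - 42894 = 4060 - 42894 = -38834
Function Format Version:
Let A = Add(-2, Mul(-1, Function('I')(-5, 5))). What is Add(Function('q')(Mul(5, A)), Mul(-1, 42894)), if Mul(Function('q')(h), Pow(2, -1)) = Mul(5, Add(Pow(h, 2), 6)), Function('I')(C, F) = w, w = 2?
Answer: -38834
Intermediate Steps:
Function('I')(C, F) = 2
A = -4 (A = Add(-2, Mul(-1, 2)) = Add(-2, -2) = -4)
Function('q')(h) = Add(60, Mul(10, Pow(h, 2))) (Function('q')(h) = Mul(2, Mul(5, Add(Pow(h, 2), 6))) = Mul(2, Mul(5, Add(6, Pow(h, 2)))) = Mul(2, Add(30, Mul(5, Pow(h, 2)))) = Add(60, Mul(10, Pow(h, 2))))
Add(Function('q')(Mul(5, A)), Mul(-1, 42894)) = Add(Add(60, Mul(10, Pow(Mul(5, -4), 2))), Mul(-1, 42894)) = Add(Add(60, Mul(10, Pow(-20, 2))), -42894) = Add(Add(60, Mul(10, 400)), -42894) = Add(Add(60, 4000), -42894) = Add(4060, -42894) = -38834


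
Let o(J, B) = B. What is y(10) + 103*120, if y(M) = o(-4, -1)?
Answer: 12359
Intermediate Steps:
y(M) = -1
y(10) + 103*120 = -1 + 103*120 = -1 + 12360 = 12359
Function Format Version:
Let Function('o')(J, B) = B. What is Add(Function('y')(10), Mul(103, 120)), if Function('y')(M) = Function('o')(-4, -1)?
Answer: 12359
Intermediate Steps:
Function('y')(M) = -1
Add(Function('y')(10), Mul(103, 120)) = Add(-1, Mul(103, 120)) = Add(-1, 12360) = 12359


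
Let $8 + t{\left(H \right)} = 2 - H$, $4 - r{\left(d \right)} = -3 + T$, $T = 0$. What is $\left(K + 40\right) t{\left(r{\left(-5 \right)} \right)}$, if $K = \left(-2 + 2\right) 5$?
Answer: $-520$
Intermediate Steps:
$r{\left(d \right)} = 7$ ($r{\left(d \right)} = 4 - \left(-3 + 0\right) = 4 - -3 = 4 + 3 = 7$)
$K = 0$ ($K = 0 \cdot 5 = 0$)
$t{\left(H \right)} = -6 - H$ ($t{\left(H \right)} = -8 - \left(-2 + H\right) = -6 - H$)
$\left(K + 40\right) t{\left(r{\left(-5 \right)} \right)} = \left(0 + 40\right) \left(-6 - 7\right) = 40 \left(-6 - 7\right) = 40 \left(-13\right) = -520$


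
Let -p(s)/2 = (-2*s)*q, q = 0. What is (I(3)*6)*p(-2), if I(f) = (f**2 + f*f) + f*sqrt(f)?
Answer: 0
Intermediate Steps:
I(f) = f**(3/2) + 2*f**2 (I(f) = (f**2 + f**2) + f**(3/2) = 2*f**2 + f**(3/2) = f**(3/2) + 2*f**2)
p(s) = 0 (p(s) = -2*(-2*s)*0 = -2*0 = 0)
(I(3)*6)*p(-2) = ((3**(3/2) + 2*3**2)*6)*0 = ((3*sqrt(3) + 2*9)*6)*0 = ((3*sqrt(3) + 18)*6)*0 = ((18 + 3*sqrt(3))*6)*0 = (108 + 18*sqrt(3))*0 = 0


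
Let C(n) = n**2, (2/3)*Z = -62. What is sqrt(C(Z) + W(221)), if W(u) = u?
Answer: sqrt(8870) ≈ 94.181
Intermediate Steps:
Z = -93 (Z = (3/2)*(-62) = -93)
sqrt(C(Z) + W(221)) = sqrt((-93)**2 + 221) = sqrt(8649 + 221) = sqrt(8870)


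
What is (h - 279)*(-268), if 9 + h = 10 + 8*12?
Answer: 48776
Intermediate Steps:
h = 97 (h = -9 + (10 + 8*12) = -9 + (10 + 96) = -9 + 106 = 97)
(h - 279)*(-268) = (97 - 279)*(-268) = -182*(-268) = 48776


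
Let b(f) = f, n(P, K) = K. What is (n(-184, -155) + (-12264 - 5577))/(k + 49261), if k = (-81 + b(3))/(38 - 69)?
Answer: -557876/1527169 ≈ -0.36530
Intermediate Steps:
k = 78/31 (k = (-81 + 3)/(38 - 69) = -78/(-31) = -1/31*(-78) = 78/31 ≈ 2.5161)
(n(-184, -155) + (-12264 - 5577))/(k + 49261) = (-155 + (-12264 - 5577))/(78/31 + 49261) = (-155 - 17841)/(1527169/31) = -17996*31/1527169 = -557876/1527169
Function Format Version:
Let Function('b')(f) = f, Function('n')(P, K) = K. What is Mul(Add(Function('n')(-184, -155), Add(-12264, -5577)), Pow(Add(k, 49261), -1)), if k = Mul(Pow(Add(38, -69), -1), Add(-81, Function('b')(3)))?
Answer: Rational(-557876, 1527169) ≈ -0.36530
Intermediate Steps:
k = Rational(78, 31) (k = Mul(Pow(Add(38, -69), -1), Add(-81, 3)) = Mul(Pow(-31, -1), -78) = Mul(Rational(-1, 31), -78) = Rational(78, 31) ≈ 2.5161)
Mul(Add(Function('n')(-184, -155), Add(-12264, -5577)), Pow(Add(k, 49261), -1)) = Mul(Add(-155, Add(-12264, -5577)), Pow(Add(Rational(78, 31), 49261), -1)) = Mul(Add(-155, -17841), Pow(Rational(1527169, 31), -1)) = Mul(-17996, Rational(31, 1527169)) = Rational(-557876, 1527169)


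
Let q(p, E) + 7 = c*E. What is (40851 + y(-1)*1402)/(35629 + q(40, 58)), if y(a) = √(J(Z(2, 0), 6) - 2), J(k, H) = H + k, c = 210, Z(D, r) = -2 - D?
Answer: 13617/15934 ≈ 0.85459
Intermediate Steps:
y(a) = 0 (y(a) = √((6 + (-2 - 1*2)) - 2) = √((6 + (-2 - 2)) - 2) = √((6 - 4) - 2) = √(2 - 2) = √0 = 0)
q(p, E) = -7 + 210*E
(40851 + y(-1)*1402)/(35629 + q(40, 58)) = (40851 + 0*1402)/(35629 + (-7 + 210*58)) = (40851 + 0)/(35629 + (-7 + 12180)) = 40851/(35629 + 12173) = 40851/47802 = 40851*(1/47802) = 13617/15934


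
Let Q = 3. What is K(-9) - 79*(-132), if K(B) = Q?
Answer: 10431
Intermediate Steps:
K(B) = 3
K(-9) - 79*(-132) = 3 - 79*(-132) = 3 + 10428 = 10431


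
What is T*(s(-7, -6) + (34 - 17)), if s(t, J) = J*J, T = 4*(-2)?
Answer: -424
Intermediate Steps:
T = -8
s(t, J) = J²
T*(s(-7, -6) + (34 - 17)) = -8*((-6)² + (34 - 17)) = -8*(36 + 17) = -8*53 = -424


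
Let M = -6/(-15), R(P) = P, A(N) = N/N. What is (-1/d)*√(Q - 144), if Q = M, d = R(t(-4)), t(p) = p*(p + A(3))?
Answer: -I*√3590/60 ≈ -0.99861*I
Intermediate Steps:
A(N) = 1
t(p) = p*(1 + p) (t(p) = p*(p + 1) = p*(1 + p))
d = 12 (d = -4*(1 - 4) = -4*(-3) = 12)
M = ⅖ (M = -6*(-1/15) = ⅖ ≈ 0.40000)
Q = ⅖ ≈ 0.40000
(-1/d)*√(Q - 144) = (-1/12)*√(⅖ - 144) = (-1*1/12)*√(-718/5) = -I*√3590/60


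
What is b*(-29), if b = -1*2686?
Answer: 77894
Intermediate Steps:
b = -2686
b*(-29) = -2686*(-29) = 77894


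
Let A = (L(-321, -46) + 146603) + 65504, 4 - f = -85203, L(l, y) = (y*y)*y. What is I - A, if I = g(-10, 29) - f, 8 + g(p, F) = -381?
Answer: -200367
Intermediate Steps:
g(p, F) = -389 (g(p, F) = -8 - 381 = -389)
L(l, y) = y**3 (L(l, y) = y**2*y = y**3)
f = 85207 (f = 4 - 1*(-85203) = 4 + 85203 = 85207)
I = -85596 (I = -389 - 1*85207 = -389 - 85207 = -85596)
A = 114771 (A = ((-46)**3 + 146603) + 65504 = (-97336 + 146603) + 65504 = 49267 + 65504 = 114771)
I - A = -85596 - 1*114771 = -85596 - 114771 = -200367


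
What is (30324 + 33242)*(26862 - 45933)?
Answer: -1212267186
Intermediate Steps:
(30324 + 33242)*(26862 - 45933) = 63566*(-19071) = -1212267186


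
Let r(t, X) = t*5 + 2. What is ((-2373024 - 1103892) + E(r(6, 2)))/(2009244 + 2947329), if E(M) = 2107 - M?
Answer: -3474841/4956573 ≈ -0.70106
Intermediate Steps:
r(t, X) = 2 + 5*t (r(t, X) = 5*t + 2 = 2 + 5*t)
((-2373024 - 1103892) + E(r(6, 2)))/(2009244 + 2947329) = ((-2373024 - 1103892) + (2107 - (2 + 5*6)))/(2009244 + 2947329) = (-3476916 + (2107 - (2 + 30)))/4956573 = (-3476916 + (2107 - 1*32))*(1/4956573) = (-3476916 + (2107 - 32))*(1/4956573) = (-3476916 + 2075)*(1/4956573) = -3474841*1/4956573 = -3474841/4956573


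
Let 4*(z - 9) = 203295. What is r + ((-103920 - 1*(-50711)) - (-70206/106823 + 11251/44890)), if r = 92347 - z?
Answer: -112155406747531/9590568940 ≈ -11694.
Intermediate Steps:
z = 203331/4 (z = 9 + (1/4)*203295 = 9 + 203295/4 = 203331/4 ≈ 50833.)
r = 166057/4 (r = 92347 - 1*203331/4 = 92347 - 203331/4 = 166057/4 ≈ 41514.)
r + ((-103920 - 1*(-50711)) - (-70206/106823 + 11251/44890)) = 166057/4 + ((-103920 - 1*(-50711)) - (-70206/106823 + 11251/44890)) = 166057/4 + ((-103920 + 50711) - (-70206*1/106823 + 11251*(1/44890))) = 166057/4 + (-53209 - (-70206/106823 + 11251/44890)) = 166057/4 + (-53209 - 1*(-1949681767/4795284470)) = 166057/4 + (-53209 + 1949681767/4795284470) = 166057/4 - 255150341682463/4795284470 = -112155406747531/9590568940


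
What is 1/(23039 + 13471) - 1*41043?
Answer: -1498479929/36510 ≈ -41043.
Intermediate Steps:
1/(23039 + 13471) - 1*41043 = 1/36510 - 41043 = -1498479929/36510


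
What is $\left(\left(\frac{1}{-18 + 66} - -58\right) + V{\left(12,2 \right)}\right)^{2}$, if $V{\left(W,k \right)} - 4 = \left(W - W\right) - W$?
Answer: $\frac{5764801}{2304} \approx 2502.1$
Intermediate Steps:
$V{\left(W,k \right)} = 4 - W$ ($V{\left(W,k \right)} = 4 + \left(\left(W - W\right) - W\right) = 4 + \left(0 - W\right) = 4 - W$)
$\left(\left(\frac{1}{-18 + 66} - -58\right) + V{\left(12,2 \right)}\right)^{2} = \left(\left(\frac{1}{-18 + 66} - -58\right) + \left(4 - 12\right)\right)^{2} = \left(\left(\frac{1}{48} + 58\right) + \left(4 - 12\right)\right)^{2} = \left(\left(\frac{1}{48} + 58\right) - 8\right)^{2} = \left(\frac{2785}{48} - 8\right)^{2} = \left(\frac{2401}{48}\right)^{2} = \frac{5764801}{2304}$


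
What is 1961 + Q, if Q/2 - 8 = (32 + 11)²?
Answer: 5675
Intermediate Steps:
Q = 3714 (Q = 16 + 2*(32 + 11)² = 16 + 2*43² = 16 + 2*1849 = 16 + 3698 = 3714)
1961 + Q = 1961 + 3714 = 5675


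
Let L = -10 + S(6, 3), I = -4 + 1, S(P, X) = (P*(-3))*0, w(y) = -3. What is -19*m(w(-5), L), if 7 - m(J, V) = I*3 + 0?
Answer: -304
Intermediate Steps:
S(P, X) = 0 (S(P, X) = -3*P*0 = 0)
I = -3
L = -10 (L = -10 + 0 = -10)
m(J, V) = 16 (m(J, V) = 7 - (-3*3 + 0) = 7 - (-9 + 0) = 7 - 1*(-9) = 7 + 9 = 16)
-19*m(w(-5), L) = -19*16 = -304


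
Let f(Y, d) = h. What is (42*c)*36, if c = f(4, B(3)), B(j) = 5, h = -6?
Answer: -9072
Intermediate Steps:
f(Y, d) = -6
c = -6
(42*c)*36 = (42*(-6))*36 = -252*36 = -9072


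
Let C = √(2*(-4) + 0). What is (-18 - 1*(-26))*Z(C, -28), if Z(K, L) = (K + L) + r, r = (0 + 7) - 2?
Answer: -184 + 16*I*√2 ≈ -184.0 + 22.627*I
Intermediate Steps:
r = 5 (r = 7 - 2 = 5)
C = 2*I*√2 (C = √(-8 + 0) = √(-8) = 2*I*√2 ≈ 2.8284*I)
Z(K, L) = 5 + K + L (Z(K, L) = (K + L) + 5 = 5 + K + L)
(-18 - 1*(-26))*Z(C, -28) = (-18 - 1*(-26))*(5 + 2*I*√2 - 28) = (-18 + 26)*(-23 + 2*I*√2) = 8*(-23 + 2*I*√2) = -184 + 16*I*√2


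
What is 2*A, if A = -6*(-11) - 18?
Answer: 96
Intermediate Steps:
A = 48 (A = 66 - 18 = 48)
2*A = 2*48 = 96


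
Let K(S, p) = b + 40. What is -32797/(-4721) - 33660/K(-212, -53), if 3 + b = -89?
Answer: 40153576/61373 ≈ 654.25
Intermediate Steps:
b = -92 (b = -3 - 89 = -92)
K(S, p) = -52 (K(S, p) = -92 + 40 = -52)
-32797/(-4721) - 33660/K(-212, -53) = -32797/(-4721) - 33660/(-52) = -32797*(-1/4721) - 33660*(-1/52) = 32797/4721 + 8415/13 = 40153576/61373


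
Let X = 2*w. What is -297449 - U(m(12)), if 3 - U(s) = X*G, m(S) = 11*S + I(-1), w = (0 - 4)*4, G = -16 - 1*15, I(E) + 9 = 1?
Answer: -296460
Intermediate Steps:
I(E) = -8 (I(E) = -9 + 1 = -8)
G = -31 (G = -16 - 15 = -31)
w = -16 (w = -4*4 = -16)
m(S) = -8 + 11*S (m(S) = 11*S - 8 = -8 + 11*S)
X = -32 (X = 2*(-16) = -32)
U(s) = -989 (U(s) = 3 - (-32)*(-31) = 3 - 1*992 = 3 - 992 = -989)
-297449 - U(m(12)) = -297449 - 1*(-989) = -297449 + 989 = -296460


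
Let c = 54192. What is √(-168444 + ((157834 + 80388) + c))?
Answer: 7*√2530 ≈ 352.09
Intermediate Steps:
√(-168444 + ((157834 + 80388) + c)) = √(-168444 + ((157834 + 80388) + 54192)) = √(-168444 + (238222 + 54192)) = √(-168444 + 292414) = √123970 = 7*√2530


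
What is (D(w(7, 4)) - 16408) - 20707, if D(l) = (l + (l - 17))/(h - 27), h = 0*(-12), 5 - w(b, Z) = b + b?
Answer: -1002070/27 ≈ -37114.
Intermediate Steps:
w(b, Z) = 5 - 2*b (w(b, Z) = 5 - (b + b) = 5 - 2*b)
h = 0
D(l) = 17/27 - 2*l/27 (D(l) = (l + (l - 17))/(0 - 27) = (l + (-17 + l))/(-27) = (-17 + 2*l)*(-1/27) = 17/27 - 2*l/27)
(D(w(7, 4)) - 16408) - 20707 = ((17/27 - 2*(5 - 2*7)/27) - 16408) - 20707 = ((17/27 - 2*(5 - 14)/27) - 16408) - 20707 = ((17/27 - 2/27*(-9)) - 16408) - 20707 = ((17/27 + 2/3) - 16408) - 20707 = (35/27 - 16408) - 20707 = -442981/27 - 20707 = -1002070/27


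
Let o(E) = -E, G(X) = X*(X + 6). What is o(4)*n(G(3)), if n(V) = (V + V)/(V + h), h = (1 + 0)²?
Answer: -54/7 ≈ -7.7143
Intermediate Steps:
h = 1 (h = 1² = 1)
G(X) = X*(6 + X)
n(V) = 2*V/(1 + V) (n(V) = (V + V)/(V + 1) = (2*V)/(1 + V) = 2*V/(1 + V))
o(4)*n(G(3)) = (-1*4)*(2*(3*(6 + 3))/(1 + 3*(6 + 3))) = -8*3*9/(1 + 3*9) = -8*27/(1 + 27) = -8*27/28 = -4*27/14 = -54/7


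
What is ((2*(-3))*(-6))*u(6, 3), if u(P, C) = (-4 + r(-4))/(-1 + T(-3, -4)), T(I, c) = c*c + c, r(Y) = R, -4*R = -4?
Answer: -108/11 ≈ -9.8182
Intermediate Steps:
R = 1 (R = -¼*(-4) = 1)
r(Y) = 1
T(I, c) = c + c² (T(I, c) = c² + c = c + c²)
u(P, C) = -3/11 (u(P, C) = (-4 + 1)/(-1 - 4*(1 - 4)) = -3/(-1 - 4*(-3)) = -3/(-1 + 12) = -3/11)
((2*(-3))*(-6))*u(6, 3) = ((2*(-3))*(-6))*(-3/11) = -6*(-6)*(-3/11) = 36*(-3/11) = -108/11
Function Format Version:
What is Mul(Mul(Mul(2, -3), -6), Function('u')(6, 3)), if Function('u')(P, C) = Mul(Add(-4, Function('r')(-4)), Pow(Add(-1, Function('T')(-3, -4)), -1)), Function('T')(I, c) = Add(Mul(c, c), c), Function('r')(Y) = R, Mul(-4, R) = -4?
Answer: Rational(-108, 11) ≈ -9.8182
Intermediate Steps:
R = 1 (R = Mul(Rational(-1, 4), -4) = 1)
Function('r')(Y) = 1
Function('T')(I, c) = Add(c, Pow(c, 2)) (Function('T')(I, c) = Add(Pow(c, 2), c) = Add(c, Pow(c, 2)))
Function('u')(P, C) = Rational(-3, 11) (Function('u')(P, C) = Mul(Add(-4, 1), Pow(Add(-1, Mul(-4, Add(1, -4))), -1)) = Mul(-3, Pow(Add(-1, Mul(-4, -3)), -1)) = Mul(-3, Pow(Add(-1, 12), -1)) = Mul(-3, Pow(11, -1)) = Mul(-3, Rational(1, 11)) = Rational(-3, 11))
Mul(Mul(Mul(2, -3), -6), Function('u')(6, 3)) = Mul(Mul(Mul(2, -3), -6), Rational(-3, 11)) = Mul(Mul(-6, -6), Rational(-3, 11)) = Mul(36, Rational(-3, 11)) = Rational(-108, 11)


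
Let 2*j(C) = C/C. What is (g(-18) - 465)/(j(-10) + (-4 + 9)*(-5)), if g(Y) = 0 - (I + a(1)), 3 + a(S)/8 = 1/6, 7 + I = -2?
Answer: 2600/147 ≈ 17.687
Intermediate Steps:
I = -9 (I = -7 - 2 = -9)
a(S) = -68/3 (a(S) = -24 + 8*(1/6) = -24 + 8*(1*(⅙)) = -24 + 8*(⅙) = -24 + 4/3 = -68/3)
j(C) = ½ (j(C) = (C/C)/2 = (½)*1 = ½)
g(Y) = 95/3 (g(Y) = 0 - (-9 - 68/3) = 0 - 1*(-95/3) = 0 + 95/3 = 95/3)
(g(-18) - 465)/(j(-10) + (-4 + 9)*(-5)) = (95/3 - 465)/(½ + (-4 + 9)*(-5)) = -1300/(3*(½ + 5*(-5))) = -1300/(3*(½ - 25)) = -1300/(3*(-49/2)) = -1300/3*(-2/49) = 2600/147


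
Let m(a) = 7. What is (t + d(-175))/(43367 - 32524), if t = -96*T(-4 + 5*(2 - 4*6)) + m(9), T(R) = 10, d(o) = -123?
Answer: -1076/10843 ≈ -0.099235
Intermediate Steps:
t = -953 (t = -96*10 + 7 = -960 + 7 = -953)
(t + d(-175))/(43367 - 32524) = (-953 - 123)/(43367 - 32524) = -1076/10843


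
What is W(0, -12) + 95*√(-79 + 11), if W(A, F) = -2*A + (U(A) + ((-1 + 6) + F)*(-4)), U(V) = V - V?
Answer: 28 + 190*I*√17 ≈ 28.0 + 783.39*I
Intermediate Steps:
U(V) = 0
W(A, F) = -20 - 4*F - 2*A (W(A, F) = -2*A + (0 + ((-1 + 6) + F)*(-4)) = -2*A + (0 + (5 + F)*(-4)) = -2*A + (0 + (-20 - 4*F)) = -2*A + (-20 - 4*F) = -20 - 4*F - 2*A)
W(0, -12) + 95*√(-79 + 11) = (-20 - 4*(-12) - 2*0) + 95*√(-79 + 11) = (-20 + 48 + 0) + 95*√(-68) = 28 + 95*(2*I*√17) = 28 + 190*I*√17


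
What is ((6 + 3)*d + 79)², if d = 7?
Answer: 20164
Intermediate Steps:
((6 + 3)*d + 79)² = ((6 + 3)*7 + 79)² = (9*7 + 79)² = (63 + 79)² = 142² = 20164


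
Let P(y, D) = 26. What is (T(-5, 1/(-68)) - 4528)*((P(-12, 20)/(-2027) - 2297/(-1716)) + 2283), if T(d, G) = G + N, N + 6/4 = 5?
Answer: -2444612255333453/236526576 ≈ -1.0335e+7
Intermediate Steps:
N = 7/2 (N = -3/2 + 5 = 7/2 ≈ 3.5000)
T(d, G) = 7/2 + G (T(d, G) = G + 7/2 = 7/2 + G)
(T(-5, 1/(-68)) - 4528)*((P(-12, 20)/(-2027) - 2297/(-1716)) + 2283) = ((7/2 + 1/(-68)) - 4528)*((26/(-2027) - 2297/(-1716)) + 2283) = ((7/2 - 1/68) - 4528)*((26*(-1/2027) - 2297*(-1/1716)) + 2283) = (237/68 - 4528)*((-26/2027 + 2297/1716) + 2283) = -307667*(4611403/3478332 + 2283)/68 = -307667/68*7945643359/3478332 = -2444612255333453/236526576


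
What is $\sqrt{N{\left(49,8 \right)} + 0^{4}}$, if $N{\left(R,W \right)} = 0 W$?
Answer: $0$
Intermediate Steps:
$N{\left(R,W \right)} = 0$
$\sqrt{N{\left(49,8 \right)} + 0^{4}} = \sqrt{0 + 0^{4}} = \sqrt{0 + 0} = \sqrt{0} = 0$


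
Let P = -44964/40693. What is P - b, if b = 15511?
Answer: -631234087/40693 ≈ -15512.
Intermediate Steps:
P = -44964/40693 (P = -44964*1/40693 = -44964/40693 ≈ -1.1050)
P - b = -44964/40693 - 1*15511 = -44964/40693 - 15511 = -631234087/40693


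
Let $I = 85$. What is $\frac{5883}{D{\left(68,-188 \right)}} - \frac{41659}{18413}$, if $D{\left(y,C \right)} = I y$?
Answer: $- \frac{132465341}{106427140} \approx -1.2447$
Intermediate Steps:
$D{\left(y,C \right)} = 85 y$
$\frac{5883}{D{\left(68,-188 \right)}} - \frac{41659}{18413} = \frac{5883}{85 \cdot 68} - \frac{41659}{18413} = \frac{5883}{5780} - \frac{41659}{18413} = - \frac{132465341}{106427140}$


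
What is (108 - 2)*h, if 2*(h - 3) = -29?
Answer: -1219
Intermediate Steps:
h = -23/2 (h = 3 + (1/2)*(-29) = 3 - 29/2 = -23/2 ≈ -11.500)
(108 - 2)*h = (108 - 2)*(-23/2) = 106*(-23/2) = -1219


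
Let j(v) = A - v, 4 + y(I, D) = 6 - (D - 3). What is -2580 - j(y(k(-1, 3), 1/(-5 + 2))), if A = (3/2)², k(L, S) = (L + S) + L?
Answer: -30923/12 ≈ -2576.9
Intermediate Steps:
k(L, S) = S + 2*L
y(I, D) = 5 - D (y(I, D) = -4 + (6 - (D - 3)) = -4 + (6 - (-3 + D)) = -4 + (6 + (3 - D)) = -4 + (9 - D) = 5 - D)
A = 9/4 (A = (3*(½))² = (3/2)² = 9/4 ≈ 2.2500)
j(v) = 9/4 - v
-2580 - j(y(k(-1, 3), 1/(-5 + 2))) = -2580 - (9/4 - (5 - 1/(-5 + 2))) = -2580 - (9/4 - (5 - 1/(-3))) = -2580 - (9/4 - (5 - 1*(-⅓))) = -2580 - (9/4 - (5 + ⅓)) = -2580 - (9/4 - 1*16/3) = -2580 - (9/4 - 16/3) = -2580 - 1*(-37/12) = -2580 + 37/12 = -30923/12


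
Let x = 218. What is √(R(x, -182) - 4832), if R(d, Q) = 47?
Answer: I*√4785 ≈ 69.174*I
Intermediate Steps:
√(R(x, -182) - 4832) = √(47 - 4832) = √(-4785) = I*√4785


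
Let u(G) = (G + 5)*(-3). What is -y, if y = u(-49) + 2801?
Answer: -2933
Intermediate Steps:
u(G) = -15 - 3*G (u(G) = (5 + G)*(-3) = -15 - 3*G)
y = 2933 (y = (-15 - 3*(-49)) + 2801 = (-15 + 147) + 2801 = 132 + 2801 = 2933)
-y = -1*2933 = -2933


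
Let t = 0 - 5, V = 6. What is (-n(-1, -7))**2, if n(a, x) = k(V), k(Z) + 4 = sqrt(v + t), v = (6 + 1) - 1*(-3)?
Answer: (4 - sqrt(5))**2 ≈ 3.1115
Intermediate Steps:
v = 10 (v = 7 + 3 = 10)
t = -5
k(Z) = -4 + sqrt(5) (k(Z) = -4 + sqrt(10 - 5) = -4 + sqrt(5))
n(a, x) = -4 + sqrt(5)
(-n(-1, -7))**2 = (-(-4 + sqrt(5)))**2 = (4 - sqrt(5))**2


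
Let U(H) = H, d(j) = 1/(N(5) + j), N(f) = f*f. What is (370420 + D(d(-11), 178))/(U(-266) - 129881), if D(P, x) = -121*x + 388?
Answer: -349270/130147 ≈ -2.6837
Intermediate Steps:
N(f) = f²
d(j) = 1/(25 + j) (d(j) = 1/(5² + j) = 1/(25 + j))
D(P, x) = 388 - 121*x
(370420 + D(d(-11), 178))/(U(-266) - 129881) = (370420 + (388 - 121*178))/(-266 - 129881) = (370420 + (388 - 21538))/(-130147) = (370420 - 21150)*(-1/130147) = 349270*(-1/130147) = -349270/130147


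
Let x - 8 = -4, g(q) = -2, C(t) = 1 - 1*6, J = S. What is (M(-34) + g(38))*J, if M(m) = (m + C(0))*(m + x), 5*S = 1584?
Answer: 1850112/5 ≈ 3.7002e+5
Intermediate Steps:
S = 1584/5 (S = (⅕)*1584 = 1584/5 ≈ 316.80)
J = 1584/5 ≈ 316.80
C(t) = -5 (C(t) = 1 - 6 = -5)
x = 4 (x = 8 - 4 = 4)
M(m) = (-5 + m)*(4 + m) (M(m) = (m - 5)*(m + 4) = (-5 + m)*(4 + m))
(M(-34) + g(38))*J = ((-20 + (-34)² - 1*(-34)) - 2)*(1584/5) = ((-20 + 1156 + 34) - 2)*(1584/5) = (1170 - 2)*(1584/5) = 1168*(1584/5) = 1850112/5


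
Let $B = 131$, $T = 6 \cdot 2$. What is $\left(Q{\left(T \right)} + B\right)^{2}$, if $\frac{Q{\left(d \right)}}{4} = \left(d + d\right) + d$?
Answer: $75625$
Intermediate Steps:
$T = 12$
$Q{\left(d \right)} = 12 d$ ($Q{\left(d \right)} = 4 \left(\left(d + d\right) + d\right) = 4 \left(2 d + d\right) = 4 \cdot 3 d = 12 d$)
$\left(Q{\left(T \right)} + B\right)^{2} = \left(12 \cdot 12 + 131\right)^{2} = \left(144 + 131\right)^{2} = 275^{2} = 75625$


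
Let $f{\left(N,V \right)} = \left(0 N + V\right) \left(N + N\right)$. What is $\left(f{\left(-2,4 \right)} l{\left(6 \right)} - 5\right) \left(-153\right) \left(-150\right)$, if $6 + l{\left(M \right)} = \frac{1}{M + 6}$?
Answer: $2057850$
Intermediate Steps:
$f{\left(N,V \right)} = 2 N V$ ($f{\left(N,V \right)} = \left(0 + V\right) 2 N = V 2 N = 2 N V$)
$l{\left(M \right)} = -6 + \frac{1}{6 + M}$ ($l{\left(M \right)} = -6 + \frac{1}{M + 6} = -6 + \frac{1}{6 + M}$)
$\left(f{\left(-2,4 \right)} l{\left(6 \right)} - 5\right) \left(-153\right) \left(-150\right) = \left(2 \left(-2\right) 4 \frac{-35 - 36}{6 + 6} - 5\right) \left(-153\right) \left(-150\right) = \left(- 16 \frac{-35 - 36}{12} - 5\right) \left(-153\right) \left(-150\right) = \left(- 16 \cdot \frac{1}{12} \left(-71\right) - 5\right) \left(-153\right) \left(-150\right) = \left(\left(-16\right) \left(- \frac{71}{12}\right) - 5\right) \left(-153\right) \left(-150\right) = \left(\frac{284}{3} - 5\right) \left(-153\right) \left(-150\right) = \frac{269}{3} \left(-153\right) \left(-150\right) = \left(-13719\right) \left(-150\right) = 2057850$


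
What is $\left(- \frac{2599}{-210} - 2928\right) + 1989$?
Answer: $- \frac{194591}{210} \approx -926.62$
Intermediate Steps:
$\left(- \frac{2599}{-210} - 2928\right) + 1989 = \left(\left(-2599\right) \left(- \frac{1}{210}\right) - 2928\right) + 1989 = \left(\frac{2599}{210} - 2928\right) + 1989 = - \frac{612281}{210} + 1989 = - \frac{194591}{210}$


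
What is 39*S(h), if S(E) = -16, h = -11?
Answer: -624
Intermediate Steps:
39*S(h) = 39*(-16) = -624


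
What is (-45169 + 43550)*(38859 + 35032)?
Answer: -119629529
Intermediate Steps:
(-45169 + 43550)*(38859 + 35032) = -1619*73891 = -119629529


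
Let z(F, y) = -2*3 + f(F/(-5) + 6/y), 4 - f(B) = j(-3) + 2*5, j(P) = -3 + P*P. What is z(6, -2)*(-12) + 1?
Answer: 217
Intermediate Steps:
j(P) = -3 + P²
f(B) = -12 (f(B) = 4 - ((-3 + (-3)²) + 2*5) = 4 - ((-3 + 9) + 10) = 4 - (6 + 10) = 4 - 1*16 = 4 - 16 = -12)
z(F, y) = -18 (z(F, y) = -2*3 - 12 = -6 - 12 = -18)
z(6, -2)*(-12) + 1 = -18*(-12) + 1 = 216 + 1 = 217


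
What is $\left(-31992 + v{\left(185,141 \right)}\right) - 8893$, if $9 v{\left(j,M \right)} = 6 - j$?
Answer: $- \frac{368144}{9} \approx -40905.0$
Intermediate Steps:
$v{\left(j,M \right)} = \frac{2}{3} - \frac{j}{9}$ ($v{\left(j,M \right)} = \frac{6 - j}{9} = \frac{2}{3} - \frac{j}{9}$)
$\left(-31992 + v{\left(185,141 \right)}\right) - 8893 = \left(-31992 + \left(\frac{2}{3} - \frac{185}{9}\right)\right) - 8893 = \left(-31992 - \frac{179}{9}\right) - 8893 = - \frac{288107}{9} - 8893 = - \frac{368144}{9}$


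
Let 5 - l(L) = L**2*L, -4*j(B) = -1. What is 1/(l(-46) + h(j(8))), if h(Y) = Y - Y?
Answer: 1/97341 ≈ 1.0273e-5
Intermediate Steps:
j(B) = 1/4 (j(B) = -1/4*(-1) = 1/4)
l(L) = 5 - L**3 (l(L) = 5 - L**2*L = 5 - L**3)
h(Y) = 0
1/(l(-46) + h(j(8))) = 1/((5 - 1*(-46)**3) + 0) = 1/((5 - 1*(-97336)) + 0) = 1/((5 + 97336) + 0) = 1/(97341 + 0) = 1/97341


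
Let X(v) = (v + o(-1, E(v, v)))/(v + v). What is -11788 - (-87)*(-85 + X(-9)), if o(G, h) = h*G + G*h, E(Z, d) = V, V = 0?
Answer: -38279/2 ≈ -19140.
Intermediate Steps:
E(Z, d) = 0
o(G, h) = 2*G*h (o(G, h) = G*h + G*h = 2*G*h)
X(v) = ½ (X(v) = (v + 2*(-1)*0)/(v + v) = (v + 0)/((2*v)) = v*(1/(2*v)) = ½)
-11788 - (-87)*(-85 + X(-9)) = -11788 - (-87)*(-85 + ½) = -11788 - (-87)*(-169)/2 = -11788 - 1*14703/2 = -11788 - 14703/2 = -38279/2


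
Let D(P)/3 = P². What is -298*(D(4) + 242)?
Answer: -86420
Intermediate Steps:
D(P) = 3*P²
-298*(D(4) + 242) = -298*(3*4² + 242) = -298*(3*16 + 242) = -298*(48 + 242) = -298*290 = -86420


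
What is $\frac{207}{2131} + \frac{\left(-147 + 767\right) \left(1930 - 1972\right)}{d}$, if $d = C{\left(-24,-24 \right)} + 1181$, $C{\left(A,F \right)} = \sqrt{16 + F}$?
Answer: $- \frac{21748812419}{990750913} + \frac{17360 i \sqrt{2}}{464923} \approx -21.952 + 0.052806 i$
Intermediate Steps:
$d = 1181 + 2 i \sqrt{2}$ ($d = \sqrt{16 - 24} + 1181 = \sqrt{-8} + 1181 = 2 i \sqrt{2} + 1181 = 1181 + 2 i \sqrt{2} \approx 1181.0 + 2.8284 i$)
$\frac{207}{2131} + \frac{\left(-147 + 767\right) \left(1930 - 1972\right)}{d} = \frac{207}{2131} + \frac{\left(-147 + 767\right) \left(1930 - 1972\right)}{1181 + 2 i \sqrt{2}} = 207 \cdot \frac{1}{2131} + \frac{620 \left(-42\right)}{1181 + 2 i \sqrt{2}} = \frac{207}{2131} - \frac{26040}{1181 + 2 i \sqrt{2}}$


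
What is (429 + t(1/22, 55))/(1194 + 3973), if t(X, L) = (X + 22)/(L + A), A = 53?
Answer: 1019789/12276792 ≈ 0.083066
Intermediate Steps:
t(X, L) = (22 + X)/(53 + L) (t(X, L) = (X + 22)/(L + 53) = (22 + X)/(53 + L))
(429 + t(1/22, 55))/(1194 + 3973) = (429 + (22 + 1/22)/(53 + 55))/(1194 + 3973) = (429 + (22 + 1/22)/108)/5167 = (429 + (1/108)*(485/22))*(1/5167) = (429 + 485/2376)*(1/5167) = (1019789/2376)*(1/5167) = 1019789/12276792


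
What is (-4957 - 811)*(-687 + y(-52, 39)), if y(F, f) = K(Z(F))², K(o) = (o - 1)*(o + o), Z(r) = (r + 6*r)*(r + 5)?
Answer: -1976202466356787047176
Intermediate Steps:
Z(r) = 7*r*(5 + r) (Z(r) = (7*r)*(5 + r) = 7*r*(5 + r))
K(o) = 2*o*(-1 + o) (K(o) = (-1 + o)*(2*o) = 2*o*(-1 + o))
y(F, f) = 196*F²*(-1 + 7*F*(5 + F))²*(5 + F)² (y(F, f) = (2*(7*F*(5 + F))*(-1 + 7*F*(5 + F)))² = (14*F*(-1 + 7*F*(5 + F))*(5 + F))² = 196*F²*(-1 + 7*F*(5 + F))²*(5 + F)²)
(-4957 - 811)*(-687 + y(-52, 39)) = (-4957 - 811)*(-687 + 196*(-52)²*(-1 + 7*(-52)*(5 - 52))²*(5 - 52)²) = -5768*(-687 + 196*2704*(-1 + 7*(-52)*(-47))²*(-47)²) = -5768*(-687 + 196*2704*(-1 + 17108)²*2209) = -5768*(-687 + 196*2704*17107²*2209) = -5768*(-687 + 196*2704*292649449*2209) = -5768*(-687 + 342614852003604544) = -5768*342614852003603857 = -1976202466356787047176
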